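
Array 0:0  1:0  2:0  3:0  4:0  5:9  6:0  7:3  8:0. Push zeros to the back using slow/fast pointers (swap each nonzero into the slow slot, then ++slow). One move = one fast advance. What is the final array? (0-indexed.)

(s=0,f=0) a[fast]=0 → fast++
(s=0,f=1) a[fast]=0 → fast++
(s=0,f=2) a[fast]=0 → fast++
(s=0,f=3) a[fast]=0 → fast++
(s=0,f=4) a[fast]=0 → fast++
(s=0,f=5) a[fast]=9≠0 swap→a[0]=9 → slow++,fast++
(s=1,f=6) a[fast]=0 → fast++
(s=1,f=7) a[fast]=3≠0 swap→a[1]=3 → slow++,fast++
(s=2,f=8) a[fast]=0 → fast++

[9, 3, 0, 0, 0, 0, 0, 0, 0]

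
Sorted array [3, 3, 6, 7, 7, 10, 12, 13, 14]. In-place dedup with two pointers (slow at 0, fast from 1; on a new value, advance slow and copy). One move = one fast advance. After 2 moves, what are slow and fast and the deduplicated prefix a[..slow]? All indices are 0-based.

slow=1, fast=3, prefix=[3, 6]

slow=0 fast=1: a[fast]=3=a[slow] dup, fast++
slow=0 fast=2: a[fast]=6≠a[slow]=3 write a[1]=6, slow++,fast++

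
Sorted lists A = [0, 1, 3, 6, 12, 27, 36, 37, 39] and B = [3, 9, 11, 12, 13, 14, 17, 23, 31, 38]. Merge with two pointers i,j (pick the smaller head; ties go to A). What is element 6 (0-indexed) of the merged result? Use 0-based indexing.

[i=0,j=0] A[i]=0<=B[j]=3 take 0 → i++
[i=1,j=0] A[i]=1<=B[j]=3 take 1 → i++
[i=2,j=0] A[i]=3<=B[j]=3 take 3 → i++
[i=3,j=0] A[i]=6>B[j]=3 take 3 → j++
[i=3,j=1] A[i]=6<=B[j]=9 take 6 → i++
[i=4,j=1] A[i]=12>B[j]=9 take 9 → j++
[i=4,j=2] A[i]=12>B[j]=11 take 11 → j++
[i=4,j=3] A[i]=12<=B[j]=12 take 12 → i++
[i=5,j=3] A[i]=27>B[j]=12 take 12 → j++
[i=5,j=4] A[i]=27>B[j]=13 take 13 → j++
[i=5,j=5] A[i]=27>B[j]=14 take 14 → j++
[i=5,j=6] A[i]=27>B[j]=17 take 17 → j++
[i=5,j=7] A[i]=27>B[j]=23 take 23 → j++
[i=5,j=8] A[i]=27<=B[j]=31 take 27 → i++
[i=6,j=8] A[i]=36>B[j]=31 take 31 → j++
[i=6,j=9] A[i]=36<=B[j]=38 take 36 → i++
[i=7,j=9] A[i]=37<=B[j]=38 take 37 → i++
[i=8,j=9] A[i]=39>B[j]=38 take 38 → j++
[i=8,j=10] B done, take A[i]=39 → i++

merged[6] = 11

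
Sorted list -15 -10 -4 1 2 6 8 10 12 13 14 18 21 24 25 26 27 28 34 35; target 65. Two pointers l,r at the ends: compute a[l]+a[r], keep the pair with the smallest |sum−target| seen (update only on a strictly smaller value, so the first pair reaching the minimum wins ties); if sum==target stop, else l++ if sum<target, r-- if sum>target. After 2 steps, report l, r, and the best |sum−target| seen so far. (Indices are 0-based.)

l=2, r=19, best |Δ|=40

l=0 r=19: -15+35=20 d=45 *, l++
l=1 r=19: -10+35=25 d=40 *, l++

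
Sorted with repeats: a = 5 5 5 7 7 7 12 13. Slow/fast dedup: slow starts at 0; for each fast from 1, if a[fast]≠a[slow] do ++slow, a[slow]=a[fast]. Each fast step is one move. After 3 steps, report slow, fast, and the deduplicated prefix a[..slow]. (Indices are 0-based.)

slow=1, fast=4, prefix=[5, 7]

slow=0 fast=1: a[fast]=5=a[slow] dup, fast++
slow=0 fast=2: a[fast]=5=a[slow] dup, fast++
slow=0 fast=3: a[fast]=7≠a[slow]=5 write a[1]=7, slow++,fast++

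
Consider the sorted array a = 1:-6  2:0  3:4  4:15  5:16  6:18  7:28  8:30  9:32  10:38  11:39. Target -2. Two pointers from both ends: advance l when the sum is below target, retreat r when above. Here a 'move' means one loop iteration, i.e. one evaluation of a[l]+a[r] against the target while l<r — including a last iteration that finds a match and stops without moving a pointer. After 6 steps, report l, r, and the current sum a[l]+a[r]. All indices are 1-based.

l=1, r=5, sum=10

l=1 r=11: -6+39=33 >-2, r--
l=1 r=10: -6+38=32 >-2, r--
l=1 r=9: -6+32=26 >-2, r--
l=1 r=8: -6+30=24 >-2, r--
l=1 r=7: -6+28=22 >-2, r--
l=1 r=6: -6+18=12 >-2, r--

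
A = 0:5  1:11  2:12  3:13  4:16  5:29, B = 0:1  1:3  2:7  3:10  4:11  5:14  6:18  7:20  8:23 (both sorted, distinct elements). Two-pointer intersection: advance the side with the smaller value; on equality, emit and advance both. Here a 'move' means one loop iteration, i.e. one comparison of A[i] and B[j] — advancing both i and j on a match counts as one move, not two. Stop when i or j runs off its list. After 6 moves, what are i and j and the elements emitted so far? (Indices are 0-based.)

i=2, j=5, emitted=[11]

i=0 j=0: 5>1, j++
i=0 j=1: 5>3, j++
i=0 j=2: 5<7, i++
i=1 j=2: 11>7, j++
i=1 j=3: 11>10, j++
i=1 j=4: 11==11 emit, i++,j++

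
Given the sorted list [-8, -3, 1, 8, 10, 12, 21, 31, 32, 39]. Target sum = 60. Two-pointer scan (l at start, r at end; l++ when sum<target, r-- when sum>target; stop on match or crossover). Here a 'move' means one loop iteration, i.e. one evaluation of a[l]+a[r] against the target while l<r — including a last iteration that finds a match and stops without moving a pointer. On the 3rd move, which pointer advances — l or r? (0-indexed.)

l

l=0 r=9: -8+39=31 <60, l++
l=1 r=9: -3+39=36 <60, l++
l=2 r=9: 1+39=40 <60, l++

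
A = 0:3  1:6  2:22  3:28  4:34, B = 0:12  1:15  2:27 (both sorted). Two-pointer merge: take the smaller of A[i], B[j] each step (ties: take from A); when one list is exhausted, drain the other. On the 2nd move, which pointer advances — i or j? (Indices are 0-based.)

i=0 j=0: A[i]=3<=B[j]=12 take 3, i++
i=1 j=0: A[i]=6<=B[j]=12 take 6, i++

i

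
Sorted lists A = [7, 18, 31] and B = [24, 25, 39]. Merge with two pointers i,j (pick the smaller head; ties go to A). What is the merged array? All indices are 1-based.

[7, 18, 24, 25, 31, 39]

[i=1,j=1] A[i]=7<=B[j]=24 take 7 → i++
[i=2,j=1] A[i]=18<=B[j]=24 take 18 → i++
[i=3,j=1] A[i]=31>B[j]=24 take 24 → j++
[i=3,j=2] A[i]=31>B[j]=25 take 25 → j++
[i=3,j=3] A[i]=31<=B[j]=39 take 31 → i++
[i=4,j=3] A done, take B[j]=39 → j++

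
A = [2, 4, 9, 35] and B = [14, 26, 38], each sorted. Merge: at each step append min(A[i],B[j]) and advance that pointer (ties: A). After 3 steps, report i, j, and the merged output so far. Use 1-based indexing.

i=4, j=1, merged so far=[2, 4, 9]

[i=1,j=1] A[i]=2<=B[j]=14 take 2 → i++
[i=2,j=1] A[i]=4<=B[j]=14 take 4 → i++
[i=3,j=1] A[i]=9<=B[j]=14 take 9 → i++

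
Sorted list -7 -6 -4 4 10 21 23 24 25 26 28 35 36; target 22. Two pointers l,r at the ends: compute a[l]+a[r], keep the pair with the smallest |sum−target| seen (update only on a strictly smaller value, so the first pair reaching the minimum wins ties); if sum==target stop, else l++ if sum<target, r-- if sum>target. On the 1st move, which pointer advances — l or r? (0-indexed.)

r

[0,12] -7+36=29 d=7 * → r--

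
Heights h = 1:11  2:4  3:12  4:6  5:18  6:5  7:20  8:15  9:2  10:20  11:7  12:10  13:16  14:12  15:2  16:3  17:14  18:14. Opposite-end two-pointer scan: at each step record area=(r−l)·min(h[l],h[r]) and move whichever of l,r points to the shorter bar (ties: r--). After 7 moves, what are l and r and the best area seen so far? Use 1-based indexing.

l=5, r=15, best area=187

l=1 r=18: min(11,14)*17=187 best=187 *, l++
l=2 r=18: min(4,14)*16=64 best=187, l++
l=3 r=18: min(12,14)*15=180 best=187, l++
l=4 r=18: min(6,14)*14=84 best=187, l++
l=5 r=18: min(18,14)*13=182 best=187, r--
l=5 r=17: min(18,14)*12=168 best=187, r--
l=5 r=16: min(18,3)*11=33 best=187, r--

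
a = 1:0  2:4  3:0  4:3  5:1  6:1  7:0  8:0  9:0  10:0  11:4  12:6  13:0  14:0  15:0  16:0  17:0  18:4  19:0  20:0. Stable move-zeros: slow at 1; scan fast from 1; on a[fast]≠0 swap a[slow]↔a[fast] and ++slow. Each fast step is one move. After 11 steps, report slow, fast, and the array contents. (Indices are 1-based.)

slow=1 fast=1: a[fast]=0, fast++
slow=1 fast=2: a[fast]=4≠0 swap→a[1]=4, slow++,fast++
slow=2 fast=3: a[fast]=0, fast++
slow=2 fast=4: a[fast]=3≠0 swap→a[2]=3, slow++,fast++
slow=3 fast=5: a[fast]=1≠0 swap→a[3]=1, slow++,fast++
slow=4 fast=6: a[fast]=1≠0 swap→a[4]=1, slow++,fast++
slow=5 fast=7: a[fast]=0, fast++
slow=5 fast=8: a[fast]=0, fast++
slow=5 fast=9: a[fast]=0, fast++
slow=5 fast=10: a[fast]=0, fast++
slow=5 fast=11: a[fast]=4≠0 swap→a[5]=4, slow++,fast++

slow=6, fast=12, a=[4, 3, 1, 1, 4, 0, 0, 0, 0, 0, 0, 6, 0, 0, 0, 0, 0, 4, 0, 0]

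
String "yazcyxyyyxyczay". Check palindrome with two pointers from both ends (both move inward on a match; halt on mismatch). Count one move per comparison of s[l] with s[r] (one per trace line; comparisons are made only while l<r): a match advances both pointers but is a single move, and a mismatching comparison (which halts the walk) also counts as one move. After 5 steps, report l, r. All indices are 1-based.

[1,15] 'y'=='y' → l++,r--
[2,14] 'a'=='a' → l++,r--
[3,13] 'z'=='z' → l++,r--
[4,12] 'c'=='c' → l++,r--
[5,11] 'y'=='y' → l++,r--

l=6, r=10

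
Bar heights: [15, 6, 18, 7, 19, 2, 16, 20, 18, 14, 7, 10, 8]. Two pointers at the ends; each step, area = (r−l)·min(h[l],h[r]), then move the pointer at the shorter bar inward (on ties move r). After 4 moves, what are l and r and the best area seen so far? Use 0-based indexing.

l=0, r=8, best area=126

[0,12] min(15,8)*12=96 best=96 * → r--
[0,11] min(15,10)*11=110 best=110 * → r--
[0,10] min(15,7)*10=70 best=110 → r--
[0,9] min(15,14)*9=126 best=126 * → r--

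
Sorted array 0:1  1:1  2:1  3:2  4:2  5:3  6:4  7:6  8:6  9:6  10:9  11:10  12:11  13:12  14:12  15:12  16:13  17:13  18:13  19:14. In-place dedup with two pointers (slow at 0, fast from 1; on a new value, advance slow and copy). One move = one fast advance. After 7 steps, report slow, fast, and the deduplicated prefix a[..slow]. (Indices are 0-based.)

slow=4, fast=8, prefix=[1, 2, 3, 4, 6]

(s=0,f=1) a[fast]=1=a[slow] dup → fast++
(s=0,f=2) a[fast]=1=a[slow] dup → fast++
(s=0,f=3) a[fast]=2≠a[slow]=1 write a[1]=2 → slow++,fast++
(s=1,f=4) a[fast]=2=a[slow] dup → fast++
(s=1,f=5) a[fast]=3≠a[slow]=2 write a[2]=3 → slow++,fast++
(s=2,f=6) a[fast]=4≠a[slow]=3 write a[3]=4 → slow++,fast++
(s=3,f=7) a[fast]=6≠a[slow]=4 write a[4]=6 → slow++,fast++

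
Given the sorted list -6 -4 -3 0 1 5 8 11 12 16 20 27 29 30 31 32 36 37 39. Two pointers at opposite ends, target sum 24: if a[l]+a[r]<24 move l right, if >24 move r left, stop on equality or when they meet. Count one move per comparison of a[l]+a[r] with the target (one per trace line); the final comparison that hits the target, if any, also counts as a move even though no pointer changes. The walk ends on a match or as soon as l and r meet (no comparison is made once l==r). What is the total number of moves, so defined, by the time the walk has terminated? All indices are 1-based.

[1,19] -6+39=33 >24 → r--
[1,18] -6+37=31 >24 → r--
[1,17] -6+36=30 >24 → r--
[1,16] -6+32=26 >24 → r--
[1,15] -6+31=25 >24 → r--
[1,14] -6+30=24 → found

6 moves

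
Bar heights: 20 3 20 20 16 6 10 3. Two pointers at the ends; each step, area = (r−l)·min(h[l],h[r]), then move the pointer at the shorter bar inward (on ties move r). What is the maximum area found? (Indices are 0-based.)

max area = 64

[0,7] min(20,3)*7=21 best=21 * → r--
[0,6] min(20,10)*6=60 best=60 * → r--
[0,5] min(20,6)*5=30 best=60 → r--
[0,4] min(20,16)*4=64 best=64 * → r--
[0,3] min(20,20)*3=60 best=64 → r--
[0,2] min(20,20)*2=40 best=64 → r--
[0,1] min(20,3)*1=3 best=64 → r--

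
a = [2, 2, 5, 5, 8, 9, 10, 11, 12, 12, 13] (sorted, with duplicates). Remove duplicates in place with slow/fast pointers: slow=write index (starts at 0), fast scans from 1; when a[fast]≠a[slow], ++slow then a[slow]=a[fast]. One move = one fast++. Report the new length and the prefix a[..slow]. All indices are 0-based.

slow=0 fast=1: a[fast]=2=a[slow] dup, fast++
slow=0 fast=2: a[fast]=5≠a[slow]=2 write a[1]=5, slow++,fast++
slow=1 fast=3: a[fast]=5=a[slow] dup, fast++
slow=1 fast=4: a[fast]=8≠a[slow]=5 write a[2]=8, slow++,fast++
slow=2 fast=5: a[fast]=9≠a[slow]=8 write a[3]=9, slow++,fast++
slow=3 fast=6: a[fast]=10≠a[slow]=9 write a[4]=10, slow++,fast++
slow=4 fast=7: a[fast]=11≠a[slow]=10 write a[5]=11, slow++,fast++
slow=5 fast=8: a[fast]=12≠a[slow]=11 write a[6]=12, slow++,fast++
slow=6 fast=9: a[fast]=12=a[slow] dup, fast++
slow=6 fast=10: a[fast]=13≠a[slow]=12 write a[7]=13, slow++,fast++

length 8; prefix = [2, 5, 8, 9, 10, 11, 12, 13]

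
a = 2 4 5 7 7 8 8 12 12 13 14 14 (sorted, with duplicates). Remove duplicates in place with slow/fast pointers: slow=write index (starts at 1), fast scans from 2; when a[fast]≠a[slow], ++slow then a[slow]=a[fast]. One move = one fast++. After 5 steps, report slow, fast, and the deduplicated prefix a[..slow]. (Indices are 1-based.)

slow=5, fast=7, prefix=[2, 4, 5, 7, 8]

(s=1,f=2) a[fast]=4≠a[slow]=2 write a[2]=4 → slow++,fast++
(s=2,f=3) a[fast]=5≠a[slow]=4 write a[3]=5 → slow++,fast++
(s=3,f=4) a[fast]=7≠a[slow]=5 write a[4]=7 → slow++,fast++
(s=4,f=5) a[fast]=7=a[slow] dup → fast++
(s=4,f=6) a[fast]=8≠a[slow]=7 write a[5]=8 → slow++,fast++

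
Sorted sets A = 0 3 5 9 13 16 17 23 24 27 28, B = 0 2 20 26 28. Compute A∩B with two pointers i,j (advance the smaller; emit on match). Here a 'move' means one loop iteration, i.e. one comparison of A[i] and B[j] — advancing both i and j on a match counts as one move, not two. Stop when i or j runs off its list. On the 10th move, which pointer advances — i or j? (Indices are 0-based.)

i=0 j=0: 0==0 emit, i++,j++
i=1 j=1: 3>2, j++
i=1 j=2: 3<20, i++
i=2 j=2: 5<20, i++
i=3 j=2: 9<20, i++
i=4 j=2: 13<20, i++
i=5 j=2: 16<20, i++
i=6 j=2: 17<20, i++
i=7 j=2: 23>20, j++
i=7 j=3: 23<26, i++

i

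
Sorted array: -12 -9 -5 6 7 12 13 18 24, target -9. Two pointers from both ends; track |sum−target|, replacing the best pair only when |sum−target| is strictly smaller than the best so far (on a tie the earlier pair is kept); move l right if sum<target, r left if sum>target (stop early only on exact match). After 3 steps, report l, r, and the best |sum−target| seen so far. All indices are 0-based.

l=0 r=8: -12+24=12 d=21 *, r--
l=0 r=7: -12+18=6 d=15 *, r--
l=0 r=6: -12+13=1 d=10 *, r--

l=0, r=5, best |Δ|=10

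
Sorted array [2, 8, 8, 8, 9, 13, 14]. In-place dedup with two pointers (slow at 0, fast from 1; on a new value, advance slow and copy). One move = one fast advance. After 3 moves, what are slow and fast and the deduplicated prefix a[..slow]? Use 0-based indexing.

slow=1, fast=4, prefix=[2, 8]

slow=0 fast=1: a[fast]=8≠a[slow]=2 write a[1]=8, slow++,fast++
slow=1 fast=2: a[fast]=8=a[slow] dup, fast++
slow=1 fast=3: a[fast]=8=a[slow] dup, fast++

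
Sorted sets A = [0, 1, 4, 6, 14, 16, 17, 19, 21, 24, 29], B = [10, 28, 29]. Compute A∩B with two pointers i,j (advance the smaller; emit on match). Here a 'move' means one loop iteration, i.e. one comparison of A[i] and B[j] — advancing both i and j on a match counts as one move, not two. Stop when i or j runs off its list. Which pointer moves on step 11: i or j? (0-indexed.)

i

i=0 j=0: 0<10, i++
i=1 j=0: 1<10, i++
i=2 j=0: 4<10, i++
i=3 j=0: 6<10, i++
i=4 j=0: 14>10, j++
i=4 j=1: 14<28, i++
i=5 j=1: 16<28, i++
i=6 j=1: 17<28, i++
i=7 j=1: 19<28, i++
i=8 j=1: 21<28, i++
i=9 j=1: 24<28, i++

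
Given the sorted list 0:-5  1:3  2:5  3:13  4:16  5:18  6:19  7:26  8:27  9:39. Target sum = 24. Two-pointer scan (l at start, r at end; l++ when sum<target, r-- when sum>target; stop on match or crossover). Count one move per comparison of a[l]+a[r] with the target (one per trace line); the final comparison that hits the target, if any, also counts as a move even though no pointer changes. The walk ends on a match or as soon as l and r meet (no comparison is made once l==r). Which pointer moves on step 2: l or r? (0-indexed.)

[0,9] -5+39=34 >24 → r--
[0,8] -5+27=22 <24 → l++

l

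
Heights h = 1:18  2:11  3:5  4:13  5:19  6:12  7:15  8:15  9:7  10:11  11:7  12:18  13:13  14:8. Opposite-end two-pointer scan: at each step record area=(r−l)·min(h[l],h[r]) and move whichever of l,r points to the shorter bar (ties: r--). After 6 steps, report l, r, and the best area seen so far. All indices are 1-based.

l=1, r=8, best area=198

[1,14] min(18,8)*13=104 best=104 * → r--
[1,13] min(18,13)*12=156 best=156 * → r--
[1,12] min(18,18)*11=198 best=198 * → r--
[1,11] min(18,7)*10=70 best=198 → r--
[1,10] min(18,11)*9=99 best=198 → r--
[1,9] min(18,7)*8=56 best=198 → r--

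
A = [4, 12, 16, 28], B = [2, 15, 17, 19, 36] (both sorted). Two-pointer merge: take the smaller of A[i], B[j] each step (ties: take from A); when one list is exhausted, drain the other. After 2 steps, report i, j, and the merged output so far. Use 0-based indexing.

i=0 j=0: A[i]=4>B[j]=2 take 2, j++
i=0 j=1: A[i]=4<=B[j]=15 take 4, i++

i=1, j=1, merged so far=[2, 4]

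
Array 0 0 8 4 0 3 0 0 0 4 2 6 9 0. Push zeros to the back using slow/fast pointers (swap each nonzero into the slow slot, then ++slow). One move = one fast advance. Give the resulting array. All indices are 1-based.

slow=1 fast=1: a[fast]=0, fast++
slow=1 fast=2: a[fast]=0, fast++
slow=1 fast=3: a[fast]=8≠0 swap→a[1]=8, slow++,fast++
slow=2 fast=4: a[fast]=4≠0 swap→a[2]=4, slow++,fast++
slow=3 fast=5: a[fast]=0, fast++
slow=3 fast=6: a[fast]=3≠0 swap→a[3]=3, slow++,fast++
slow=4 fast=7: a[fast]=0, fast++
slow=4 fast=8: a[fast]=0, fast++
slow=4 fast=9: a[fast]=0, fast++
slow=4 fast=10: a[fast]=4≠0 swap→a[4]=4, slow++,fast++
slow=5 fast=11: a[fast]=2≠0 swap→a[5]=2, slow++,fast++
slow=6 fast=12: a[fast]=6≠0 swap→a[6]=6, slow++,fast++
slow=7 fast=13: a[fast]=9≠0 swap→a[7]=9, slow++,fast++
slow=8 fast=14: a[fast]=0, fast++

[8, 4, 3, 4, 2, 6, 9, 0, 0, 0, 0, 0, 0, 0]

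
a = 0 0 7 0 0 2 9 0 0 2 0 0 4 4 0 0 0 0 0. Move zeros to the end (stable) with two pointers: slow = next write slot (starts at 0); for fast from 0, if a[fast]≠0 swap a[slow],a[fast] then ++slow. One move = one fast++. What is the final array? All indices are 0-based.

[7, 2, 9, 2, 4, 4, 0, 0, 0, 0, 0, 0, 0, 0, 0, 0, 0, 0, 0]

slow=0 fast=0: a[fast]=0, fast++
slow=0 fast=1: a[fast]=0, fast++
slow=0 fast=2: a[fast]=7≠0 swap→a[0]=7, slow++,fast++
slow=1 fast=3: a[fast]=0, fast++
slow=1 fast=4: a[fast]=0, fast++
slow=1 fast=5: a[fast]=2≠0 swap→a[1]=2, slow++,fast++
slow=2 fast=6: a[fast]=9≠0 swap→a[2]=9, slow++,fast++
slow=3 fast=7: a[fast]=0, fast++
slow=3 fast=8: a[fast]=0, fast++
slow=3 fast=9: a[fast]=2≠0 swap→a[3]=2, slow++,fast++
slow=4 fast=10: a[fast]=0, fast++
slow=4 fast=11: a[fast]=0, fast++
slow=4 fast=12: a[fast]=4≠0 swap→a[4]=4, slow++,fast++
slow=5 fast=13: a[fast]=4≠0 swap→a[5]=4, slow++,fast++
slow=6 fast=14: a[fast]=0, fast++
slow=6 fast=15: a[fast]=0, fast++
slow=6 fast=16: a[fast]=0, fast++
slow=6 fast=17: a[fast]=0, fast++
slow=6 fast=18: a[fast]=0, fast++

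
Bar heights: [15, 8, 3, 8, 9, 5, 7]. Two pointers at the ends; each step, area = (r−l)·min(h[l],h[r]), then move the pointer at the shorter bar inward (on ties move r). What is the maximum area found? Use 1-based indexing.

l=1 r=7: min(15,7)*6=42 best=42 *, r--
l=1 r=6: min(15,5)*5=25 best=42, r--
l=1 r=5: min(15,9)*4=36 best=42, r--
l=1 r=4: min(15,8)*3=24 best=42, r--
l=1 r=3: min(15,3)*2=6 best=42, r--
l=1 r=2: min(15,8)*1=8 best=42, r--

max area = 42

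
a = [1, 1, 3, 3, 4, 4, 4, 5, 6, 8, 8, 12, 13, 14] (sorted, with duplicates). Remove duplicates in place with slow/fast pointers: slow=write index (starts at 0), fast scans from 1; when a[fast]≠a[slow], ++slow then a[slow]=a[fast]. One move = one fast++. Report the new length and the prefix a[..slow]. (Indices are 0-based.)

(s=0,f=1) a[fast]=1=a[slow] dup → fast++
(s=0,f=2) a[fast]=3≠a[slow]=1 write a[1]=3 → slow++,fast++
(s=1,f=3) a[fast]=3=a[slow] dup → fast++
(s=1,f=4) a[fast]=4≠a[slow]=3 write a[2]=4 → slow++,fast++
(s=2,f=5) a[fast]=4=a[slow] dup → fast++
(s=2,f=6) a[fast]=4=a[slow] dup → fast++
(s=2,f=7) a[fast]=5≠a[slow]=4 write a[3]=5 → slow++,fast++
(s=3,f=8) a[fast]=6≠a[slow]=5 write a[4]=6 → slow++,fast++
(s=4,f=9) a[fast]=8≠a[slow]=6 write a[5]=8 → slow++,fast++
(s=5,f=10) a[fast]=8=a[slow] dup → fast++
(s=5,f=11) a[fast]=12≠a[slow]=8 write a[6]=12 → slow++,fast++
(s=6,f=12) a[fast]=13≠a[slow]=12 write a[7]=13 → slow++,fast++
(s=7,f=13) a[fast]=14≠a[slow]=13 write a[8]=14 → slow++,fast++

length 9; prefix = [1, 3, 4, 5, 6, 8, 12, 13, 14]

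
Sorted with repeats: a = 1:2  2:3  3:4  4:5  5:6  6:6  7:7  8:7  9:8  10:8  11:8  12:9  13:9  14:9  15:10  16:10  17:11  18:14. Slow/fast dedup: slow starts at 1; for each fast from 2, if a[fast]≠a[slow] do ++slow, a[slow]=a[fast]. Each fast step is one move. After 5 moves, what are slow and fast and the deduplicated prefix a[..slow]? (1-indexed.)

slow=5, fast=7, prefix=[2, 3, 4, 5, 6]

slow=1 fast=2: a[fast]=3≠a[slow]=2 write a[2]=3, slow++,fast++
slow=2 fast=3: a[fast]=4≠a[slow]=3 write a[3]=4, slow++,fast++
slow=3 fast=4: a[fast]=5≠a[slow]=4 write a[4]=5, slow++,fast++
slow=4 fast=5: a[fast]=6≠a[slow]=5 write a[5]=6, slow++,fast++
slow=5 fast=6: a[fast]=6=a[slow] dup, fast++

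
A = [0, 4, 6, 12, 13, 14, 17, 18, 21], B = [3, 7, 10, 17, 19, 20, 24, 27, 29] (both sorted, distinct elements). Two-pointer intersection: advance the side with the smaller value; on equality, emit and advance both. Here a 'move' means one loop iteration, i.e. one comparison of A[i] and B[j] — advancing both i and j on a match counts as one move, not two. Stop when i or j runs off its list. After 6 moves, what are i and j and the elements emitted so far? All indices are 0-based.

i=0 j=0: 0<3, i++
i=1 j=0: 4>3, j++
i=1 j=1: 4<7, i++
i=2 j=1: 6<7, i++
i=3 j=1: 12>7, j++
i=3 j=2: 12>10, j++

i=3, j=3, emitted=[]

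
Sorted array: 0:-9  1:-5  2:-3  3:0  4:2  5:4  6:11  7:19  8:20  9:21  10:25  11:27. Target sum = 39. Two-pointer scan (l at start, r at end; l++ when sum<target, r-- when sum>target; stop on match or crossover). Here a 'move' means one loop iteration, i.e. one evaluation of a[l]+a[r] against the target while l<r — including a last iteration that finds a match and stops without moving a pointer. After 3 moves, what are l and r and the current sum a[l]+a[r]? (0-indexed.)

l=0 r=11: -9+27=18 <39, l++
l=1 r=11: -5+27=22 <39, l++
l=2 r=11: -3+27=24 <39, l++

l=3, r=11, sum=27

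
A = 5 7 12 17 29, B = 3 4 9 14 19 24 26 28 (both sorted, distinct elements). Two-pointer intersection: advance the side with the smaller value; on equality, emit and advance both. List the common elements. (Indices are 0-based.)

intersection = []

i=0 j=0: 5>3, j++
i=0 j=1: 5>4, j++
i=0 j=2: 5<9, i++
i=1 j=2: 7<9, i++
i=2 j=2: 12>9, j++
i=2 j=3: 12<14, i++
i=3 j=3: 17>14, j++
i=3 j=4: 17<19, i++
i=4 j=4: 29>19, j++
i=4 j=5: 29>24, j++
i=4 j=6: 29>26, j++
i=4 j=7: 29>28, j++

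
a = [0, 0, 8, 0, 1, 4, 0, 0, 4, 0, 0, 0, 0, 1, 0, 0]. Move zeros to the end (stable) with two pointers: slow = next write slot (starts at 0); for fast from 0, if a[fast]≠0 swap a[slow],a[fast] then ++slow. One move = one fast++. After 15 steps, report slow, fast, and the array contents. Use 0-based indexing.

slow=0 fast=0: a[fast]=0, fast++
slow=0 fast=1: a[fast]=0, fast++
slow=0 fast=2: a[fast]=8≠0 swap→a[0]=8, slow++,fast++
slow=1 fast=3: a[fast]=0, fast++
slow=1 fast=4: a[fast]=1≠0 swap→a[1]=1, slow++,fast++
slow=2 fast=5: a[fast]=4≠0 swap→a[2]=4, slow++,fast++
slow=3 fast=6: a[fast]=0, fast++
slow=3 fast=7: a[fast]=0, fast++
slow=3 fast=8: a[fast]=4≠0 swap→a[3]=4, slow++,fast++
slow=4 fast=9: a[fast]=0, fast++
slow=4 fast=10: a[fast]=0, fast++
slow=4 fast=11: a[fast]=0, fast++
slow=4 fast=12: a[fast]=0, fast++
slow=4 fast=13: a[fast]=1≠0 swap→a[4]=1, slow++,fast++
slow=5 fast=14: a[fast]=0, fast++

slow=5, fast=15, a=[8, 1, 4, 4, 1, 0, 0, 0, 0, 0, 0, 0, 0, 0, 0, 0]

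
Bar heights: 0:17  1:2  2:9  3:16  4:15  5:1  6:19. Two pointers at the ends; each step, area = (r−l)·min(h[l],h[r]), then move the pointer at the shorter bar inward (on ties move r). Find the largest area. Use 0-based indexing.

l=0 r=6: min(17,19)*6=102 best=102 *, l++
l=1 r=6: min(2,19)*5=10 best=102, l++
l=2 r=6: min(9,19)*4=36 best=102, l++
l=3 r=6: min(16,19)*3=48 best=102, l++
l=4 r=6: min(15,19)*2=30 best=102, l++
l=5 r=6: min(1,19)*1=1 best=102, l++

max area = 102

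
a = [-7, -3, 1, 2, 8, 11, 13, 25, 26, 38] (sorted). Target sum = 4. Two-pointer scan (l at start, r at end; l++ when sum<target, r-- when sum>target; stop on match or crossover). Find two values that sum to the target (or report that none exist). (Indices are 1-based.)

(-7, 11)

l=1 r=10: -7+38=31 >4, r--
l=1 r=9: -7+26=19 >4, r--
l=1 r=8: -7+25=18 >4, r--
l=1 r=7: -7+13=6 >4, r--
l=1 r=6: -7+11=4, found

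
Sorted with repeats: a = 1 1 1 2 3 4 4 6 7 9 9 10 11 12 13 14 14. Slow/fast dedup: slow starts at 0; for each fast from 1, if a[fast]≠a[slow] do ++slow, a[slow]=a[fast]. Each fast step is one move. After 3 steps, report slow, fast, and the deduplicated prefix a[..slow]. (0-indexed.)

slow=1, fast=4, prefix=[1, 2]

slow=0 fast=1: a[fast]=1=a[slow] dup, fast++
slow=0 fast=2: a[fast]=1=a[slow] dup, fast++
slow=0 fast=3: a[fast]=2≠a[slow]=1 write a[1]=2, slow++,fast++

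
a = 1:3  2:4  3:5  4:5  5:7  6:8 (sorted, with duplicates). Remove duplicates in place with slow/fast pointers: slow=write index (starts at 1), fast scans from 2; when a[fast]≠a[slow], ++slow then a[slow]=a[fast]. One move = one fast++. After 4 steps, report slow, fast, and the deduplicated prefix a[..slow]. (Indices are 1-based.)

(s=1,f=2) a[fast]=4≠a[slow]=3 write a[2]=4 → slow++,fast++
(s=2,f=3) a[fast]=5≠a[slow]=4 write a[3]=5 → slow++,fast++
(s=3,f=4) a[fast]=5=a[slow] dup → fast++
(s=3,f=5) a[fast]=7≠a[slow]=5 write a[4]=7 → slow++,fast++

slow=4, fast=6, prefix=[3, 4, 5, 7]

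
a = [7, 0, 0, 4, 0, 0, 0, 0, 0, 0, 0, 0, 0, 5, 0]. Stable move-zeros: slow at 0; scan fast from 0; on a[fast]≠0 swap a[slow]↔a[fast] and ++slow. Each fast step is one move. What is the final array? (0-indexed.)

slow=0 fast=0: a[fast]=7≠0 swap→a[0]=7, slow++,fast++
slow=1 fast=1: a[fast]=0, fast++
slow=1 fast=2: a[fast]=0, fast++
slow=1 fast=3: a[fast]=4≠0 swap→a[1]=4, slow++,fast++
slow=2 fast=4: a[fast]=0, fast++
slow=2 fast=5: a[fast]=0, fast++
slow=2 fast=6: a[fast]=0, fast++
slow=2 fast=7: a[fast]=0, fast++
slow=2 fast=8: a[fast]=0, fast++
slow=2 fast=9: a[fast]=0, fast++
slow=2 fast=10: a[fast]=0, fast++
slow=2 fast=11: a[fast]=0, fast++
slow=2 fast=12: a[fast]=0, fast++
slow=2 fast=13: a[fast]=5≠0 swap→a[2]=5, slow++,fast++
slow=3 fast=14: a[fast]=0, fast++

[7, 4, 5, 0, 0, 0, 0, 0, 0, 0, 0, 0, 0, 0, 0]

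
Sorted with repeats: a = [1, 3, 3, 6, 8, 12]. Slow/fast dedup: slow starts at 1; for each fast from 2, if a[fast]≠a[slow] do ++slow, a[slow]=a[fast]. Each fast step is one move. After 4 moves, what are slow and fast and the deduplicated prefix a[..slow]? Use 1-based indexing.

slow=4, fast=6, prefix=[1, 3, 6, 8]

slow=1 fast=2: a[fast]=3≠a[slow]=1 write a[2]=3, slow++,fast++
slow=2 fast=3: a[fast]=3=a[slow] dup, fast++
slow=2 fast=4: a[fast]=6≠a[slow]=3 write a[3]=6, slow++,fast++
slow=3 fast=5: a[fast]=8≠a[slow]=6 write a[4]=8, slow++,fast++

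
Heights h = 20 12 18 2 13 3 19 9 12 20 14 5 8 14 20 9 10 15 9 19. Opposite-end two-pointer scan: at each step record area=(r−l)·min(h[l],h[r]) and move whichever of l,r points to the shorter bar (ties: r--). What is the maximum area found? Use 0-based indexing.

max area = 361

l=0 r=19: min(20,19)*19=361 best=361 *, r--
l=0 r=18: min(20,9)*18=162 best=361, r--
l=0 r=17: min(20,15)*17=255 best=361, r--
l=0 r=16: min(20,10)*16=160 best=361, r--
l=0 r=15: min(20,9)*15=135 best=361, r--
l=0 r=14: min(20,20)*14=280 best=361, r--
l=0 r=13: min(20,14)*13=182 best=361, r--
l=0 r=12: min(20,8)*12=96 best=361, r--
l=0 r=11: min(20,5)*11=55 best=361, r--
l=0 r=10: min(20,14)*10=140 best=361, r--
l=0 r=9: min(20,20)*9=180 best=361, r--
l=0 r=8: min(20,12)*8=96 best=361, r--
l=0 r=7: min(20,9)*7=63 best=361, r--
l=0 r=6: min(20,19)*6=114 best=361, r--
l=0 r=5: min(20,3)*5=15 best=361, r--
l=0 r=4: min(20,13)*4=52 best=361, r--
l=0 r=3: min(20,2)*3=6 best=361, r--
l=0 r=2: min(20,18)*2=36 best=361, r--
l=0 r=1: min(20,12)*1=12 best=361, r--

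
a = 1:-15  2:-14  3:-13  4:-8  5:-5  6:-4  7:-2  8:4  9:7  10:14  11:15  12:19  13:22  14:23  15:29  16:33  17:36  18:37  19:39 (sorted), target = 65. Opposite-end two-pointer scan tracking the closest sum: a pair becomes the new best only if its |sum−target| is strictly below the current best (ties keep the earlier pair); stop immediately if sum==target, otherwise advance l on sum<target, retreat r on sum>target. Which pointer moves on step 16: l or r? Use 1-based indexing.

l=1 r=19: -15+39=24 d=41 *, l++
l=2 r=19: -14+39=25 d=40 *, l++
l=3 r=19: -13+39=26 d=39 *, l++
l=4 r=19: -8+39=31 d=34 *, l++
l=5 r=19: -5+39=34 d=31 *, l++
l=6 r=19: -4+39=35 d=30 *, l++
l=7 r=19: -2+39=37 d=28 *, l++
l=8 r=19: 4+39=43 d=22 *, l++
l=9 r=19: 7+39=46 d=19 *, l++
l=10 r=19: 14+39=53 d=12 *, l++
l=11 r=19: 15+39=54 d=11 *, l++
l=12 r=19: 19+39=58 d=7 *, l++
l=13 r=19: 22+39=61 d=4 *, l++
l=14 r=19: 23+39=62 d=3 *, l++
l=15 r=19: 29+39=68 d=3, r--
l=15 r=18: 29+37=66 d=1 *, r--

r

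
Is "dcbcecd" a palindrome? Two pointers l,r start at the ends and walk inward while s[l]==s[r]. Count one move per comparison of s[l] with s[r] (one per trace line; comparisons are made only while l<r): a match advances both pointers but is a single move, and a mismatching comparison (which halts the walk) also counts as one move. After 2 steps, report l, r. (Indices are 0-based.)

l=2, r=4

[0,6] 'd'=='d' → l++,r--
[1,5] 'c'=='c' → l++,r--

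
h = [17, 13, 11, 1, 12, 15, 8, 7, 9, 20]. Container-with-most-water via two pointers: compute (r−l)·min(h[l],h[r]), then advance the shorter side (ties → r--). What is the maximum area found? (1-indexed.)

[1,10] min(17,20)*9=153 best=153 * → l++
[2,10] min(13,20)*8=104 best=153 → l++
[3,10] min(11,20)*7=77 best=153 → l++
[4,10] min(1,20)*6=6 best=153 → l++
[5,10] min(12,20)*5=60 best=153 → l++
[6,10] min(15,20)*4=60 best=153 → l++
[7,10] min(8,20)*3=24 best=153 → l++
[8,10] min(7,20)*2=14 best=153 → l++
[9,10] min(9,20)*1=9 best=153 → l++

max area = 153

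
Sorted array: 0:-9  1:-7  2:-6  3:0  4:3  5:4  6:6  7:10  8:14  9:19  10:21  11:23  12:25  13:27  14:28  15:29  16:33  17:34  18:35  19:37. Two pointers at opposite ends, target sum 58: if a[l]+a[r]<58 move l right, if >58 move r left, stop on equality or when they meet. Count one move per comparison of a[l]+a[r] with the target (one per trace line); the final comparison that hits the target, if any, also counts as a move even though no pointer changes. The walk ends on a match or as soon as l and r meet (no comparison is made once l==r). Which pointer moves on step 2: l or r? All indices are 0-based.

[0,19] -9+37=28 <58 → l++
[1,19] -7+37=30 <58 → l++

l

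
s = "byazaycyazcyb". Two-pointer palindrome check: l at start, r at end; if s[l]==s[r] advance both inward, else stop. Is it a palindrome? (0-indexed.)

l=0 r=12: 'b'=='b', l++,r--
l=1 r=11: 'y'=='y', l++,r--
l=2 r=10: 'a'!='c', stop

not a palindrome (mismatch at 2,10)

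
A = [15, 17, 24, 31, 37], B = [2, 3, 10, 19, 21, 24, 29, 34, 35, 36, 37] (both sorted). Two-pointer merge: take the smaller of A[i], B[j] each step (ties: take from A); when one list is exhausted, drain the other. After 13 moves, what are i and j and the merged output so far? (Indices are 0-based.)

i=4, j=9, merged so far=[2, 3, 10, 15, 17, 19, 21, 24, 24, 29, 31, 34, 35]

i=0 j=0: A[i]=15>B[j]=2 take 2, j++
i=0 j=1: A[i]=15>B[j]=3 take 3, j++
i=0 j=2: A[i]=15>B[j]=10 take 10, j++
i=0 j=3: A[i]=15<=B[j]=19 take 15, i++
i=1 j=3: A[i]=17<=B[j]=19 take 17, i++
i=2 j=3: A[i]=24>B[j]=19 take 19, j++
i=2 j=4: A[i]=24>B[j]=21 take 21, j++
i=2 j=5: A[i]=24<=B[j]=24 take 24, i++
i=3 j=5: A[i]=31>B[j]=24 take 24, j++
i=3 j=6: A[i]=31>B[j]=29 take 29, j++
i=3 j=7: A[i]=31<=B[j]=34 take 31, i++
i=4 j=7: A[i]=37>B[j]=34 take 34, j++
i=4 j=8: A[i]=37>B[j]=35 take 35, j++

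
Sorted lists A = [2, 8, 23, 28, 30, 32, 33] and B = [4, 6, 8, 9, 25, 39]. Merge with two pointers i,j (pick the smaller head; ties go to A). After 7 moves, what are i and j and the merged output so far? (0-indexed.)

i=0 j=0: A[i]=2<=B[j]=4 take 2, i++
i=1 j=0: A[i]=8>B[j]=4 take 4, j++
i=1 j=1: A[i]=8>B[j]=6 take 6, j++
i=1 j=2: A[i]=8<=B[j]=8 take 8, i++
i=2 j=2: A[i]=23>B[j]=8 take 8, j++
i=2 j=3: A[i]=23>B[j]=9 take 9, j++
i=2 j=4: A[i]=23<=B[j]=25 take 23, i++

i=3, j=4, merged so far=[2, 4, 6, 8, 8, 9, 23]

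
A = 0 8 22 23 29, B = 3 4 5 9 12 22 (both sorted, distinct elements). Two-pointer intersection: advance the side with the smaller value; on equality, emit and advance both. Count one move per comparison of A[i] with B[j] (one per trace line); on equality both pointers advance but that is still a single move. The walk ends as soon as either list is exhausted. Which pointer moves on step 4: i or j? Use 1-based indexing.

j

[i=1,j=1] 0<3 → i++
[i=2,j=1] 8>3 → j++
[i=2,j=2] 8>4 → j++
[i=2,j=3] 8>5 → j++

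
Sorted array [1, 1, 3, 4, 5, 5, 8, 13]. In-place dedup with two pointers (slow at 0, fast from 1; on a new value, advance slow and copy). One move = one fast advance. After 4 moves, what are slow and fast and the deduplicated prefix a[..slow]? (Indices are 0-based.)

slow=0 fast=1: a[fast]=1=a[slow] dup, fast++
slow=0 fast=2: a[fast]=3≠a[slow]=1 write a[1]=3, slow++,fast++
slow=1 fast=3: a[fast]=4≠a[slow]=3 write a[2]=4, slow++,fast++
slow=2 fast=4: a[fast]=5≠a[slow]=4 write a[3]=5, slow++,fast++

slow=3, fast=5, prefix=[1, 3, 4, 5]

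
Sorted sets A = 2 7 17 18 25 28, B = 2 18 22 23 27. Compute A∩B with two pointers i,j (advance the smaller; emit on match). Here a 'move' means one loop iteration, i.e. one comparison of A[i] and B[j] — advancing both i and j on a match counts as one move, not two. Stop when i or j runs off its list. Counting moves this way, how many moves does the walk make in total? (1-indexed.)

8 moves

i=1 j=1: 2==2 emit, i++,j++
i=2 j=2: 7<18, i++
i=3 j=2: 17<18, i++
i=4 j=2: 18==18 emit, i++,j++
i=5 j=3: 25>22, j++
i=5 j=4: 25>23, j++
i=5 j=5: 25<27, i++
i=6 j=5: 28>27, j++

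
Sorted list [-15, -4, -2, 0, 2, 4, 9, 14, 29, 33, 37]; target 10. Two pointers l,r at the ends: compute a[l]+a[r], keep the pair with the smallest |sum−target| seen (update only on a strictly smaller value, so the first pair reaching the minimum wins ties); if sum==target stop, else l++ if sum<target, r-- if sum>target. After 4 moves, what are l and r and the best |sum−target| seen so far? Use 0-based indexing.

l=1, r=7, best |Δ|=4

l=0 r=10: -15+37=22 d=12 *, r--
l=0 r=9: -15+33=18 d=8 *, r--
l=0 r=8: -15+29=14 d=4 *, r--
l=0 r=7: -15+14=-1 d=11, l++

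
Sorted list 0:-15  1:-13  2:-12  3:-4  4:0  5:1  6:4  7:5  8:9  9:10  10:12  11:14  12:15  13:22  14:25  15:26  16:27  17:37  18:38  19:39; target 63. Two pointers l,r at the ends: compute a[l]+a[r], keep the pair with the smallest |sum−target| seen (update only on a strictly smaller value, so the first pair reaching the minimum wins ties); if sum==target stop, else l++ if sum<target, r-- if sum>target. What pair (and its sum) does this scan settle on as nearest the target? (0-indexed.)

l=0 r=19: -15+39=24 d=39 *, l++
l=1 r=19: -13+39=26 d=37 *, l++
l=2 r=19: -12+39=27 d=36 *, l++
l=3 r=19: -4+39=35 d=28 *, l++
l=4 r=19: 0+39=39 d=24 *, l++
l=5 r=19: 1+39=40 d=23 *, l++
l=6 r=19: 4+39=43 d=20 *, l++
l=7 r=19: 5+39=44 d=19 *, l++
l=8 r=19: 9+39=48 d=15 *, l++
l=9 r=19: 10+39=49 d=14 *, l++
l=10 r=19: 12+39=51 d=12 *, l++
l=11 r=19: 14+39=53 d=10 *, l++
l=12 r=19: 15+39=54 d=9 *, l++
l=13 r=19: 22+39=61 d=2 *, l++
l=14 r=19: 25+39=64 d=1 *, r--
l=14 r=18: 25+38=63 d=0 *, stop

pair (25, 38) with sum 63 (|Δ|=0)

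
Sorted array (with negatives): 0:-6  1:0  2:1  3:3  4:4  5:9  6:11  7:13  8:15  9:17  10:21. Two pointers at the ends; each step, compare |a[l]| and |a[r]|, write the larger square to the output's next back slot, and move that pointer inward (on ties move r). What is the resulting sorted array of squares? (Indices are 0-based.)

[0, 1, 9, 16, 36, 81, 121, 169, 225, 289, 441]

[0,10] |-6|<=|21| out[10]=441 → r--
[0,9] |-6|<=|17| out[9]=289 → r--
[0,8] |-6|<=|15| out[8]=225 → r--
[0,7] |-6|<=|13| out[7]=169 → r--
[0,6] |-6|<=|11| out[6]=121 → r--
[0,5] |-6|<=|9| out[5]=81 → r--
[0,4] |-6|>|4| out[4]=36 → l++
[1,4] |0|<=|4| out[3]=16 → r--
[1,3] |0|<=|3| out[2]=9 → r--
[1,2] |0|<=|1| out[1]=1 → r--
[1,1] |0|<=|0| out[0]=0 → r--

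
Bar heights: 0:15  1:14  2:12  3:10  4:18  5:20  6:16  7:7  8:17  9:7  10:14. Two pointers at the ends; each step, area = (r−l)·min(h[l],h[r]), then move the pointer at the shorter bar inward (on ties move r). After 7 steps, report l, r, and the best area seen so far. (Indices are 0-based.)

[0,10] min(15,14)*10=140 best=140 * → r--
[0,9] min(15,7)*9=63 best=140 → r--
[0,8] min(15,17)*8=120 best=140 → l++
[1,8] min(14,17)*7=98 best=140 → l++
[2,8] min(12,17)*6=72 best=140 → l++
[3,8] min(10,17)*5=50 best=140 → l++
[4,8] min(18,17)*4=68 best=140 → r--

l=4, r=7, best area=140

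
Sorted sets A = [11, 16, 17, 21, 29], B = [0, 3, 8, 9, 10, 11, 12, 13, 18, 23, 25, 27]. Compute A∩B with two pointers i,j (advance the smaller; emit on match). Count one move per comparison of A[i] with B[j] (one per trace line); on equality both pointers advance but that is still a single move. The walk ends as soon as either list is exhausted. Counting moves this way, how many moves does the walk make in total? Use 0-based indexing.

15 moves

i=0 j=0: 11>0, j++
i=0 j=1: 11>3, j++
i=0 j=2: 11>8, j++
i=0 j=3: 11>9, j++
i=0 j=4: 11>10, j++
i=0 j=5: 11==11 emit, i++,j++
i=1 j=6: 16>12, j++
i=1 j=7: 16>13, j++
i=1 j=8: 16<18, i++
i=2 j=8: 17<18, i++
i=3 j=8: 21>18, j++
i=3 j=9: 21<23, i++
i=4 j=9: 29>23, j++
i=4 j=10: 29>25, j++
i=4 j=11: 29>27, j++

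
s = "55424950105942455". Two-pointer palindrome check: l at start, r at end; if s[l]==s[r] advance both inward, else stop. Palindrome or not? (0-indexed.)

palindrome

l=0 r=16: '5'=='5', l++,r--
l=1 r=15: '5'=='5', l++,r--
l=2 r=14: '4'=='4', l++,r--
l=3 r=13: '2'=='2', l++,r--
l=4 r=12: '4'=='4', l++,r--
l=5 r=11: '9'=='9', l++,r--
l=6 r=10: '5'=='5', l++,r--
l=7 r=9: '0'=='0', l++,r--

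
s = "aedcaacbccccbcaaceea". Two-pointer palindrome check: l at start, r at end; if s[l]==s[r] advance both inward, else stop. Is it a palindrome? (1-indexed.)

[1,20] 'a'=='a' → l++,r--
[2,19] 'e'=='e' → l++,r--
[3,18] 'd'!='e' → stop

not a palindrome (mismatch at 3,18)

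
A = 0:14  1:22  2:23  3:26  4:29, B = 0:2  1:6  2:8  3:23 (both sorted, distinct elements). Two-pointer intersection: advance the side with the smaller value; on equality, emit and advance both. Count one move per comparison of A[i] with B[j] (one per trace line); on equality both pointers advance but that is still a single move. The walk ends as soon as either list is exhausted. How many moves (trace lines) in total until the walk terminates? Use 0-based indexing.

6 moves

i=0 j=0: 14>2, j++
i=0 j=1: 14>6, j++
i=0 j=2: 14>8, j++
i=0 j=3: 14<23, i++
i=1 j=3: 22<23, i++
i=2 j=3: 23==23 emit, i++,j++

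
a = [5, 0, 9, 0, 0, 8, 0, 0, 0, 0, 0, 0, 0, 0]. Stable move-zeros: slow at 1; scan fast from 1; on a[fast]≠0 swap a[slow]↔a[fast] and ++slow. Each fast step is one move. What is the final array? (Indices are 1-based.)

slow=1 fast=1: a[fast]=5≠0 swap→a[1]=5, slow++,fast++
slow=2 fast=2: a[fast]=0, fast++
slow=2 fast=3: a[fast]=9≠0 swap→a[2]=9, slow++,fast++
slow=3 fast=4: a[fast]=0, fast++
slow=3 fast=5: a[fast]=0, fast++
slow=3 fast=6: a[fast]=8≠0 swap→a[3]=8, slow++,fast++
slow=4 fast=7: a[fast]=0, fast++
slow=4 fast=8: a[fast]=0, fast++
slow=4 fast=9: a[fast]=0, fast++
slow=4 fast=10: a[fast]=0, fast++
slow=4 fast=11: a[fast]=0, fast++
slow=4 fast=12: a[fast]=0, fast++
slow=4 fast=13: a[fast]=0, fast++
slow=4 fast=14: a[fast]=0, fast++

[5, 9, 8, 0, 0, 0, 0, 0, 0, 0, 0, 0, 0, 0]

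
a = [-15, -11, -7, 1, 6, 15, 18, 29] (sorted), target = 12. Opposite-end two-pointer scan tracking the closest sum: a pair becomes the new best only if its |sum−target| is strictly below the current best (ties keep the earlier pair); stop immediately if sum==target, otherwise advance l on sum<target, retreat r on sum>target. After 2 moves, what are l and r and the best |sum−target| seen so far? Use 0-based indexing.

l=0 r=7: -15+29=14 d=2 *, r--
l=0 r=6: -15+18=3 d=9, l++

l=1, r=6, best |Δ|=2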